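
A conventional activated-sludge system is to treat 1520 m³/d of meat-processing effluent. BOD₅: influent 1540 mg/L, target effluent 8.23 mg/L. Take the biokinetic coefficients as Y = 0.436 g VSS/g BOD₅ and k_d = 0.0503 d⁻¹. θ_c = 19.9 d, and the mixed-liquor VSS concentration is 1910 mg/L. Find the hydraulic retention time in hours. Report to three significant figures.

τ ≈ 83.5 h

From the SRT design equation V = Y Q (S₀−S) θ_c / [X (1 + k_d θ_c)] = 0.436 × 1520 × (1540 − 8.23) × 19.9 / [1910 × (1 + 0.0503 × 19.9)] = 2.02×10^7 / 3822 = 5286 m³.
HRT = V/Q = 5286 m³ / 1520 m³·d⁻¹ = 3.477 d × 24 = 83.46 h.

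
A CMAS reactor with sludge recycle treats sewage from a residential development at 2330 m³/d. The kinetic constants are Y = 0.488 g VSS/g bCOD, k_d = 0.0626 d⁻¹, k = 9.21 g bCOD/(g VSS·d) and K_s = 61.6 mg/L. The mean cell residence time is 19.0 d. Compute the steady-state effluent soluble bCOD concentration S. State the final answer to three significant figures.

From the Monod/SRT balance for a CMAS, S = K_s·(1+k_d θ_c)/[θ_c·(Y k − k_d) − 1] = 61.6 × (1 + 0.0626 × 19.0) / [19.0 × (0.488 × 9.21 − 0.0626) − 1] = 134.9 / 83.21 = 1.621 mg/L.

S ≈ 1.62 mg/L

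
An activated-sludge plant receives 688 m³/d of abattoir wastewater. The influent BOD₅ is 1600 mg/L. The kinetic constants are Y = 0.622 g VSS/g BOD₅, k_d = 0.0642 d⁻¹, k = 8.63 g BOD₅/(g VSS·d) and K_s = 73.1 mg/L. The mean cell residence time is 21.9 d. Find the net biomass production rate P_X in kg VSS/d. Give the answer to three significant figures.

For a completely mixed reactor with recycle the Lawrence–McCarty relation gives S = K_s·(1 + k_d·θ_c) / [θ_c·(Y·k − k_d) − 1] = 73.1 × (1 + 0.0642 × 21.9) / [21.9 × (0.622 × 8.63 − 0.0642) − 1] = 175.9 / 115.2 = 1.527 mg/L.
The observed yield is Y_obs = Y/(1 + k_d·θ_c) = 0.622 / (1 + 0.0642 × 21.9) = 0.622 / 2.406 = 0.2585 g VSS per g BOD₅ removed.
Q·(S₀ − S) = 688 × (1600 − 1.53) × 10⁻³ = 1100 kg/d removed.
Net biomass production P_X = Y_obs × Q·(S₀ − S) = 0.2585 × 1100 = 284.3 kg VSS/d.

P_X ≈ 284 kg VSS/d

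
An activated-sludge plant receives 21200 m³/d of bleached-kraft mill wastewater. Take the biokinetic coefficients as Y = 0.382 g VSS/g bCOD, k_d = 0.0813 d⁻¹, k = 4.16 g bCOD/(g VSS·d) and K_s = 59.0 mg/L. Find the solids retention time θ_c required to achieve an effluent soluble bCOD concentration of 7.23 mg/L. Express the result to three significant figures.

θ_c ≈ 10.8 d

At the target effluent, Y k S/(K_s+S) = 0.382×4.16×7.23/66.23 = 0.1735 d⁻¹.
θ_c = 1/(μ − k_d) = 1/(0.1735 − 0.0813) = 1/0.09218 = 10.85 d.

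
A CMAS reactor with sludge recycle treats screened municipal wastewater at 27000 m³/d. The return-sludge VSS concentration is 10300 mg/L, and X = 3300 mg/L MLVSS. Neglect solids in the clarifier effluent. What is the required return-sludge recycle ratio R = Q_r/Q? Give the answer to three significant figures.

R ≈ 0.471

Solids balance on the clarifier gives (1+R)X = R·X_r, so R = X/(X_r − X) = 3300 / (10300 − 3300) = 0.4714.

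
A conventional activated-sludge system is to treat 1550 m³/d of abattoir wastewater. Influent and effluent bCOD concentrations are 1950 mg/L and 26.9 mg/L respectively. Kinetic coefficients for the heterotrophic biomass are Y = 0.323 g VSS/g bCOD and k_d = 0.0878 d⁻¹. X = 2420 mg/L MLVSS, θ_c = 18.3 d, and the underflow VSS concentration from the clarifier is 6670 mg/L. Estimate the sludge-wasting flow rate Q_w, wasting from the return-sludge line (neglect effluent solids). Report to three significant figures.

From the SRT design equation V = Y Q (S₀−S) θ_c / [X (1 + k_d θ_c)] = 0.323 × 1550 × (1950 − 26.9) × 18.3 / [2420 × (1 + 0.0878 × 18.3)] = 1.76×10^7 / 6308 = 2793 m³.
Wasting from the return line (neglecting effluent solids): Q_w = V·X / (θ_c·X_r) = 2793 × 2420 / (18.3 × 6670) = 55.37 m³/d.

Q_w ≈ 55.4 m³/d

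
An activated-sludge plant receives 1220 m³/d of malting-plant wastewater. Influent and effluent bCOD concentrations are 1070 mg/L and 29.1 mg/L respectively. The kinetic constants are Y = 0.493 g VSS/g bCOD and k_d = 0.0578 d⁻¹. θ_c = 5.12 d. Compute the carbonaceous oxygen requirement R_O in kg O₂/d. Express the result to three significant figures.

R_O ≈ 584 kg O₂/d

Y_obs = Y / (1 + k_d θ_c) = 0.493 / (1 + 0.0578 × 5.12) = 0.493 / 1.296 = 0.3804.
Substrate removed = Q·(S₀ − S) = 1220 m³/d × (1070 − 29.1) g/m³ = 1.27×10^6 g/d = 1270 kg/d.
Net sludge production P_X = 0.3804 × 1270 = 483.1 kg VSS/d.
R_O = Q·ΔS − 1.42 P_X = 1270 − 686.0 = 583.9 kg O₂/d.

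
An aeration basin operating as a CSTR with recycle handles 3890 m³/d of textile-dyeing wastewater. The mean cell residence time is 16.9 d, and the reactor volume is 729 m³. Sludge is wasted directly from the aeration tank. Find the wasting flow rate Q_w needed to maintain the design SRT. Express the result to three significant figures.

Wasting from the aeration tank: Q_w = V / θ_c = 729.0 / 16.9 = 43.14 m³/d.

Q_w ≈ 43.1 m³/d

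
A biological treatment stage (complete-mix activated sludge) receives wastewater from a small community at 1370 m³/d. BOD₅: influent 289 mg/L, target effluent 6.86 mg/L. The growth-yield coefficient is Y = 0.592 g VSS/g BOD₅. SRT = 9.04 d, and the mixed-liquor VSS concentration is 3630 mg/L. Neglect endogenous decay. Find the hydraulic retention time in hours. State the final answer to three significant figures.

With k_d = 0 the design equation reduces to V = Y Q (S₀−S) θ_c / X = 0.592 × 1370 × (289 − 6.86) × 9.04 / 3630 = 569.9 m³.
τ = V/Q = 569.9/1370 = 0.4160 d, or 9.983 h.

τ ≈ 9.98 h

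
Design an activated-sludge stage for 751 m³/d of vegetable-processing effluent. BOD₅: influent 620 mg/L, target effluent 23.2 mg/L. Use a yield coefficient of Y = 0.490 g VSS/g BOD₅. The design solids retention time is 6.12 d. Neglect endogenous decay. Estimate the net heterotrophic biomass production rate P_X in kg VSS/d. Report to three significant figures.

Since k_d ≈ 0, Y_obs = Y = 0.490 g VSS/g BOD₅.
Q·(S₀ − S) = 751 × (620 − 23.2) × 10⁻³ = 448.2 kg/d removed.
Net biomass production P_X = Y_obs × Q·(S₀ − S) = 0.4900 × 448.2 = 219.6 kg VSS/d.

P_X ≈ 220 kg VSS/d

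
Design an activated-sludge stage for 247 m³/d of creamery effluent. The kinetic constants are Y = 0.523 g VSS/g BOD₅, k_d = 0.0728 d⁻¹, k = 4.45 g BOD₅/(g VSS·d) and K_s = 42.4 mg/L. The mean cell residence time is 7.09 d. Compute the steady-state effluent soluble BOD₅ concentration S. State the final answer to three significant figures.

From the Monod/SRT balance for a CMAS, S = K_s·(1+k_d θ_c)/[θ_c·(Y k − k_d) − 1] = 42.4 × (1 + 0.0728 × 7.09) / [7.09 × (0.523 × 4.45 − 0.0728) − 1] = 64.28 / 14.98 = 4.290 mg/L.

S ≈ 4.29 mg/L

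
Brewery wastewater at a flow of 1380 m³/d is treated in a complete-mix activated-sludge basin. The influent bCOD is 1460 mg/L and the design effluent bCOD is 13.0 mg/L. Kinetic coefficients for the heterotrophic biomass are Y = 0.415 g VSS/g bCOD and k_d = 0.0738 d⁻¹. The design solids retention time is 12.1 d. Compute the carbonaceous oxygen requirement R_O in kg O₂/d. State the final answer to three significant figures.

Observed yield with endogenous decay: Y_obs = Y / (1 + k_d·θ_c) = 0.415 / (1 + 0.0738 × 12.1) = 0.415 / 1.893 = 0.2192 g VSS/g bCOD.
Substrate removed = Q·(S₀ − S) = 1380 m³/d × (1460 − 13.0) g/m³ = 2×10^6 g/d = 1997 kg/d.
Net sludge production P_X = 0.2192 × 1997 = 437.8 kg VSS/d.
R_O = Q·(S₀ − S) − 1.42·P_X = 1997 − 1.42 × 437.8 = 1375 kg O₂/d.

R_O ≈ 1380 kg O₂/d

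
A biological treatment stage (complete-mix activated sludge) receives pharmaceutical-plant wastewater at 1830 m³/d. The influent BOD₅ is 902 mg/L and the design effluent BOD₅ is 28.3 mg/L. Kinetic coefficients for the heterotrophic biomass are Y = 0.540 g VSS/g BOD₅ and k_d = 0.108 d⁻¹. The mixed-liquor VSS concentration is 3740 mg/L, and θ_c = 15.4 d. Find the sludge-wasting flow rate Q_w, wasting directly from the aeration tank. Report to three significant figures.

Rearranging the biomass balance for a CMAS with decay, V = Y·Q·ΔS·θ_c / [X·(1+k_d θ_c)] = 0.540 × 1830 × (902 − 28.3) × 15.4 / [3740 × (1 + 0.108 × 15.4)] = 1.33×10^7 / 9960 = 1335 m³.
For wasting at MLVSS concentration, Q_w = V/θ_c = 1335/15.4 = 86.68 m³/d.

Q_w ≈ 86.7 m³/d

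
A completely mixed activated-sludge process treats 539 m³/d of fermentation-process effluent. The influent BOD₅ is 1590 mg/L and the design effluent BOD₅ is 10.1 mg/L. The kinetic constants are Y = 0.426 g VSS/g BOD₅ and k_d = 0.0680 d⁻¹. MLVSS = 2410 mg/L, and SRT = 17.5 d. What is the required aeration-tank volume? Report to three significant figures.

V ≈ 1200 m³

Rearranging the biomass balance for a CMAS with decay, V = Y·Q·ΔS·θ_c / [X·(1+k_d θ_c)] = 0.426 × 539 × (1590 − 10.1) × 17.5 / [2410 × (1 + 0.0680 × 17.5)] = 6.35×10^6 / 5278 = 1203 m³.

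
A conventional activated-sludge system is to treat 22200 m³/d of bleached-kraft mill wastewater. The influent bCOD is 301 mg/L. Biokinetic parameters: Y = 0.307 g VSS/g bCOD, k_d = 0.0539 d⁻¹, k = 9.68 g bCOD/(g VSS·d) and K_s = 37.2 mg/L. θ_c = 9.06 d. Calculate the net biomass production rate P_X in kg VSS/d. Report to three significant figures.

P_X ≈ 1370 kg VSS/d

For a completely mixed reactor with recycle the Lawrence–McCarty relation gives S = K_s·(1 + k_d·θ_c) / [θ_c·(Y·k − k_d) − 1] = 37.2 × (1 + 0.0539 × 9.06) / [9.06 × (0.307 × 9.68 − 0.0539) − 1] = 55.37 / 25.44 = 2.177 mg/L.
The observed yield is Y_obs = Y/(1 + k_d·θ_c) = 0.307 / (1 + 0.0539 × 9.06) = 0.307 / 1.488 = 0.2063 g VSS per g bCOD removed.
ΔS = 301 − 2.18 = 298.8 mg/L, so the substrate removal rate is 22200 × 298.8/1000 = 6634 kg bCOD/d.
So the net sludge growth is P_X = 0.2063 × 6634 = 1368 kg VSS/d.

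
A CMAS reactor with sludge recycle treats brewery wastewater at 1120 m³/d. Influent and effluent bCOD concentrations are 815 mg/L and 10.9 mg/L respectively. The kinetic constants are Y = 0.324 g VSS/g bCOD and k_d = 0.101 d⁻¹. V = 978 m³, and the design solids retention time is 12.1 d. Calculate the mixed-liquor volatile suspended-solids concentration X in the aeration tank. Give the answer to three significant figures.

Solving the biomass balance for X: X = Y Q (S₀−S) θ_c / [V (1+k_d θ_c)] = 0.324 × 1120 × (815 − 10.9) × 12.1 / [978 × (1 + 0.101 × 12.1)] = 1625 mg/L.

X ≈ 1620 mg/L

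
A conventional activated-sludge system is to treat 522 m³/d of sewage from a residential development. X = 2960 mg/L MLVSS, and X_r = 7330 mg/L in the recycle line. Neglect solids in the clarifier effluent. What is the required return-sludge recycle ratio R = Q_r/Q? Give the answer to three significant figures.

R ≈ 0.677

R = Q_r/Q = X/(X_r − X) = 2960 / (7330 − 2960) = 0.6773.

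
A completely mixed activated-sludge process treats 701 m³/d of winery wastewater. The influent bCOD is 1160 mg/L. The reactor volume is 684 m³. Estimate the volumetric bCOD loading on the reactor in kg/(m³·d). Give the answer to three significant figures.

L_v ≈ 1.19 kg bCOD/(m³·d)

Volumetric loading L_v = Q·S₀ / V = 701 × 1160 g/m³ / 684.0 m³ = 1189 g/(m³·d) = 1.189 kg bCOD/(m³·d).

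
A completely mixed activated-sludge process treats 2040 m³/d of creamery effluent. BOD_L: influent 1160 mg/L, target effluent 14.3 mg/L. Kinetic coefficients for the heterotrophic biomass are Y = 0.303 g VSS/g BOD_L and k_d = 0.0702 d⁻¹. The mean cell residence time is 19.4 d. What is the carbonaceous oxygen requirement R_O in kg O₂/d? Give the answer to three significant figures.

R_O ≈ 1910 kg O₂/d

Correct the yield for decay: Y_obs = Y/(1 + k_d θ_c) = 0.303 / (1 + 0.0702 × 19.4) = 0.303 / 2.362 = 0.1283.
ΔS = 1160 − 14.3 = 1146 mg/L, so the substrate removal rate is 2040 × 1146/1000 = 2337 kg BOD_L/d.
Net sludge production P_X = 0.1283 × 2337 = 299.8 kg VSS/d.
R_O = Q·ΔS − 1.42 P_X = 2337 − 425.8 = 1911 kg O₂/d.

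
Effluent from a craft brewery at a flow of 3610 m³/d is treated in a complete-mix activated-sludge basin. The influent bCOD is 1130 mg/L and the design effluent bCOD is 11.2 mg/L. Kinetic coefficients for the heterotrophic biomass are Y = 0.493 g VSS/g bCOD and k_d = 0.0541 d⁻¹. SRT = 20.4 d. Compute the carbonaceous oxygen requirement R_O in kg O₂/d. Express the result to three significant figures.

R_O ≈ 2690 kg O₂/d

The observed yield is Y_obs = Y/(1 + k_d·θ_c) = 0.493 / (1 + 0.0541 × 20.4) = 0.493 / 2.104 = 0.2344 g VSS per g bCOD removed.
Q·(S₀ − S) = 3610 × (1130 − 11.2) × 10⁻³ = 4039 kg/d removed.
P_X = Y_obs·Q·(S₀ − S) = 0.2344 × 4039 = 946.5 kg VSS/d.
R_O = Q·(S₀ − S) − 1.42·P_X = 4039 − 1.42 × 946.5 = 2695 kg O₂/d.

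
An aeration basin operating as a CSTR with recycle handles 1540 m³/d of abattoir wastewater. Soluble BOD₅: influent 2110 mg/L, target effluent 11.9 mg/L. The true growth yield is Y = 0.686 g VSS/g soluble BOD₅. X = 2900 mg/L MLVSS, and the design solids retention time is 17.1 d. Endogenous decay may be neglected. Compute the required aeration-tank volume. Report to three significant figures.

V ≈ 13100 m³

With k_d = 0 the design equation reduces to V = Y Q (S₀−S) θ_c / X = 0.686 × 1540 × (2110 − 11.9) × 17.1 / 2900 = 13070 m³.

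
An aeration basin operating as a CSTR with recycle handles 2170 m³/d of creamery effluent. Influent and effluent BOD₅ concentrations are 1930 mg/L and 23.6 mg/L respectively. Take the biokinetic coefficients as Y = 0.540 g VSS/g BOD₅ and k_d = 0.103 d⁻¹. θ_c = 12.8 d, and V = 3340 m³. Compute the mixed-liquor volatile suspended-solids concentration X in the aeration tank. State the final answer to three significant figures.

X ≈ 3690 mg/L

From V·X·(1 + k_d·θ_c) = Y·Q·(S₀ − S)·θ_c: X = 0.540 × 2170 × (1930 − 23.6) × 12.8 / [3340 × (1 + 0.103 × 12.8)] = 3693 mg/L.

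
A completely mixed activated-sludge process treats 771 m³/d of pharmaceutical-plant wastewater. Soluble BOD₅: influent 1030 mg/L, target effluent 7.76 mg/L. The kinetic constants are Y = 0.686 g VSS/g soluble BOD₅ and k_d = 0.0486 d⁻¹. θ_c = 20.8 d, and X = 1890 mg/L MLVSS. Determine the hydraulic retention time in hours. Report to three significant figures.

From the SRT design equation V = Y Q (S₀−S) θ_c / [X (1 + k_d θ_c)] = 0.686 × 771 × (1030 − 7.76) × 20.8 / [1890 × (1 + 0.0486 × 20.8)] = 1.12×10^7 / 3801 = 2959 m³.
HRT = V/Q = 2959 m³ / 771 m³·d⁻¹ = 3.838 d × 24 = 92.11 h.

τ ≈ 92.1 h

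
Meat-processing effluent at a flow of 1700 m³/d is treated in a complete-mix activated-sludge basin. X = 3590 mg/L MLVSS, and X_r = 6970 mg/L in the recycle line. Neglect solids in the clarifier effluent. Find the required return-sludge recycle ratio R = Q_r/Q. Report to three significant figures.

Solids balance on the clarifier gives (1+R)X = R·X_r, so R = X/(X_r − X) = 3590 / (6970 − 3590) = 1.062.

R ≈ 1.06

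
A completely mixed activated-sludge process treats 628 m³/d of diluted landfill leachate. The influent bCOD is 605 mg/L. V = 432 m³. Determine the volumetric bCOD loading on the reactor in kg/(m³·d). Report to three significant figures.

L_v ≈ 0.879 kg bCOD/(m³·d)

Volumetric loading L_v = Q·S₀ / V = 628 × 605 g/m³ / 432.0 m³ = 879.5 g/(m³·d) = 0.8795 kg bCOD/(m³·d).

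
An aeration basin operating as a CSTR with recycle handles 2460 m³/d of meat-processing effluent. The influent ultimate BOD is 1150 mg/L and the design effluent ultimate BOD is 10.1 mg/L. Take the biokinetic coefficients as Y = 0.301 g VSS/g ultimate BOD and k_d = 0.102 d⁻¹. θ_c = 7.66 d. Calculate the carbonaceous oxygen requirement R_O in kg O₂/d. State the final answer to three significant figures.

R_O ≈ 2130 kg O₂/d

The observed yield is Y_obs = Y/(1 + k_d·θ_c) = 0.301 / (1 + 0.102 × 7.66) = 0.301 / 1.781 = 0.1690 g VSS per g ultimate BOD removed.
Q·(S₀ − S) = 2460 × (1150 − 10.1) × 10⁻³ = 2804 kg/d removed.
Net sludge production P_X = 0.1690 × 2804 = 473.8 kg VSS/d.
Carbonaceous O₂ demand = substrate oxidised − cell-mass equivalent = 2804 − 1.42 × 473.8 = 2131 kg O₂/d.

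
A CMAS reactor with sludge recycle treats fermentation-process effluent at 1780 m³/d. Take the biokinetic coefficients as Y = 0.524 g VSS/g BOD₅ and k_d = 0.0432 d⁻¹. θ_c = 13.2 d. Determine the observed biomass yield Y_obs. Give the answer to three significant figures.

Correct the yield for decay: Y_obs = Y/(1 + k_d θ_c) = 0.524 / (1 + 0.0432 × 13.2) = 0.524 / 1.570 = 0.3337.

Y_obs ≈ 0.334 g VSS/g BOD₅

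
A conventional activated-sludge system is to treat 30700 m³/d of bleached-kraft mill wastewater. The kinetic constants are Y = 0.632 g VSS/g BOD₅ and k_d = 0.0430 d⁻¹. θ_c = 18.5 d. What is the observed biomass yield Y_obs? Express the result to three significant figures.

Y_obs = Y / (1 + k_d θ_c) = 0.632 / (1 + 0.0430 × 18.5) = 0.632 / 1.796 = 0.3520.

Y_obs ≈ 0.352 g VSS/g BOD₅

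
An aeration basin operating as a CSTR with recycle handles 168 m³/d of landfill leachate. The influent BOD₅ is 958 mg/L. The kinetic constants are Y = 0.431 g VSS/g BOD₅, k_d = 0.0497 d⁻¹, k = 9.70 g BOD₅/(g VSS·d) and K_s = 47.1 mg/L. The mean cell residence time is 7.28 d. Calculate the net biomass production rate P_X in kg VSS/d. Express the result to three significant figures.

For a completely mixed reactor with recycle the Lawrence–McCarty relation gives S = K_s·(1 + k_d·θ_c) / [θ_c·(Y·k − k_d) − 1] = 47.1 × (1 + 0.0497 × 7.28) / [7.28 × (0.431 × 9.70 − 0.0497) − 1] = 64.14 / 29.07 = 2.206 mg/L.
Observed yield with endogenous decay: Y_obs = Y / (1 + k_d·θ_c) = 0.431 / (1 + 0.0497 × 7.28) = 0.431 / 1.362 = 0.3165 g VSS/g BOD₅.
Q·(S₀ − S) = 168 × (958 − 2.21) × 10⁻³ = 160.6 kg/d removed.
Net biomass production P_X = Y_obs × Q·(S₀ − S) = 0.3165 × 160.6 = 50.82 kg VSS/d.

P_X ≈ 50.8 kg VSS/d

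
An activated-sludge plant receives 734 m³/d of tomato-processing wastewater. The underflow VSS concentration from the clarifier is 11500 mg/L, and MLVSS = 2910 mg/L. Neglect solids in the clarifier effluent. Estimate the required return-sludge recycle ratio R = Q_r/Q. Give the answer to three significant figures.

Solids balance on the clarifier gives (1+R)X = R·X_r, so R = X/(X_r − X) = 2910 / (11500 − 2910) = 0.3388.

R ≈ 0.339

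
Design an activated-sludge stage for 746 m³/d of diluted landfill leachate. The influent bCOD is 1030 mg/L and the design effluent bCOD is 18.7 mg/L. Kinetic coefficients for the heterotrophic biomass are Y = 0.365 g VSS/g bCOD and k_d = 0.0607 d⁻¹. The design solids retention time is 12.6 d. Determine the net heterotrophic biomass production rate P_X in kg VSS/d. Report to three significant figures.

Correct the yield for decay: Y_obs = Y/(1 + k_d θ_c) = 0.365 / (1 + 0.0607 × 12.6) = 0.365 / 1.765 = 0.2068.
Q·(S₀ − S) = 746 × (1030 − 18.7) × 10⁻³ = 754.4 kg/d removed.
P_X = Y_obs · Q(S₀ − S) = 0.2068 × 754.4 = 156.0 kg VSS/d.

P_X ≈ 156 kg VSS/d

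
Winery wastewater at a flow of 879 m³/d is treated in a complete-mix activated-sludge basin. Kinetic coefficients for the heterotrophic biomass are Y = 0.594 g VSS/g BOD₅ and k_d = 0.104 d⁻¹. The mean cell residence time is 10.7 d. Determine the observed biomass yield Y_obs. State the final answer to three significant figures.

Correct the yield for decay: Y_obs = Y/(1 + k_d θ_c) = 0.594 / (1 + 0.104 × 10.7) = 0.594 / 2.113 = 0.2811.

Y_obs ≈ 0.281 g VSS/g BOD₅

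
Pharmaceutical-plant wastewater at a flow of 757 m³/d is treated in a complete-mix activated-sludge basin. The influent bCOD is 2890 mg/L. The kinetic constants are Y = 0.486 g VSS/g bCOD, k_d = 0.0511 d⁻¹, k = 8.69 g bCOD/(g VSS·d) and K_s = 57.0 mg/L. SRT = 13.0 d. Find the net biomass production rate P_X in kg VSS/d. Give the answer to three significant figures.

P_X ≈ 638 kg VSS/d

For a completely mixed reactor with recycle the Lawrence–McCarty relation gives S = K_s·(1 + k_d·θ_c) / [θ_c·(Y·k − k_d) − 1] = 57.0 × (1 + 0.0511 × 13.0) / [13.0 × (0.486 × 8.69 − 0.0511) − 1] = 94.87 / 53.24 = 1.782 mg/L.
The observed yield is Y_obs = Y/(1 + k_d·θ_c) = 0.486 / (1 + 0.0511 × 13.0) = 0.486 / 1.664 = 0.2920 g VSS per g bCOD removed.
Substrate removed = Q·(S₀ − S) = 757 m³/d × (2890 − 1.78) g/m³ = 2.19×10^6 g/d = 2186 kg/d.
Biomass produced: P_X = Y_obs·Q·ΔS = 0.2920 × 2186 ≈ 638.5 kg VSS/d.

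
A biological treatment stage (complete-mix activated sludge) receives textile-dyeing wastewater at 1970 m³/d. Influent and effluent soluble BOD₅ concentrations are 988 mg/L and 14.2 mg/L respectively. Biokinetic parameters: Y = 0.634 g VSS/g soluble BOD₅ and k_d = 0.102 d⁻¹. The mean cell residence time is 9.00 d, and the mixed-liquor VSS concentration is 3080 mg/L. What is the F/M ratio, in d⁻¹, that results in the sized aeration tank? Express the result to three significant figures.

F/M ≈ 0.341 d⁻¹

From the SRT design equation V = Y Q (S₀−S) θ_c / [X (1 + k_d θ_c)] = 0.634 × 1970 × (988 − 14.2) × 9.00 / [3080 × (1 + 0.102 × 9.00)] = 1.09×10^7 / 5907 = 1853 m³.
F/M = applied load / biomass = Q·S₀/(V·X) = 1970 × 988 / (1853 × 3080) = 0.3410 d⁻¹.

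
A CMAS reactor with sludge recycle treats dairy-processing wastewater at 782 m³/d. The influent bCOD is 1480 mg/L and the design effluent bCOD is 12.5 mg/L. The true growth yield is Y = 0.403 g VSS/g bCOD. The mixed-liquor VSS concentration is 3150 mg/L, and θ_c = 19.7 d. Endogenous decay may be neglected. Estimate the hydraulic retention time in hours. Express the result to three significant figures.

V·X = Y·Q·ΔS·θ_c gives V = 0.403 × 782 × (1480 − 12.5) × 19.7 / 3150 = 2892 m³.
Hydraulic retention time τ = V/Q = 2892 / 782 = 3.699 d = 88.77 h.

τ ≈ 88.8 h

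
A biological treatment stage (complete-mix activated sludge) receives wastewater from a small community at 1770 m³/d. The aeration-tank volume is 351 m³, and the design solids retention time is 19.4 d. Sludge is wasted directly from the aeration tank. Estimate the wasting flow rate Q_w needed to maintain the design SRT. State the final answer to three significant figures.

Q_w ≈ 18.1 m³/d

Wasting from the aeration tank: Q_w = V / θ_c = 351.0 / 19.4 = 18.09 m³/d.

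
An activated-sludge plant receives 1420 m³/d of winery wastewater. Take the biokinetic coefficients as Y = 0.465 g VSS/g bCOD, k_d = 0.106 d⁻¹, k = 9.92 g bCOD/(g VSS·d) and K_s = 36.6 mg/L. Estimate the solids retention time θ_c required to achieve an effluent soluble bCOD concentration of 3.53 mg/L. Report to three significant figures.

θ_c ≈ 3.34 d

Specific growth rate at S = 3.53 mg/L: μ = YkS/(K_s+S) = 0.465·9.92·3.53/(36.6+3.53) = 0.4058 d⁻¹.
Then 1/θ_c = μ − k_d = 0.4058 − 0.106 = 0.2998 d⁻¹, giving θ_c = 3.336 d.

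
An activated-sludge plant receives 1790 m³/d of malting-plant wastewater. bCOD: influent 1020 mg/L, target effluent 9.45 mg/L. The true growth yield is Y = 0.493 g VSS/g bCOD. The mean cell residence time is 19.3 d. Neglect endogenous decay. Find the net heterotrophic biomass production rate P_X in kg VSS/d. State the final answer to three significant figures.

Since k_d ≈ 0, Y_obs = Y = 0.493 g VSS/g bCOD.
ΔS = 1020 − 9.45 = 1011 mg/L, so the substrate removal rate is 1790 × 1011/1000 = 1809 kg bCOD/d.
P_X = Y_obs · Q(S₀ − S) = 0.4930 × 1809 = 891.8 kg VSS/d.

P_X ≈ 892 kg VSS/d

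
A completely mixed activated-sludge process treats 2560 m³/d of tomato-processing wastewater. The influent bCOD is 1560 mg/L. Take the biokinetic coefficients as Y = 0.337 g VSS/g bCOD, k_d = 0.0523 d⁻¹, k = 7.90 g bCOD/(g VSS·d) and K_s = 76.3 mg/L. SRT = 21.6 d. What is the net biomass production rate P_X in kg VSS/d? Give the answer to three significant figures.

For a completely mixed reactor with recycle the Lawrence–McCarty relation gives S = K_s·(1 + k_d·θ_c) / [θ_c·(Y·k − k_d) − 1] = 76.3 × (1 + 0.0523 × 21.6) / [21.6 × (0.337 × 7.90 − 0.0523) − 1] = 162.5 / 55.38 = 2.934 mg/L.
Y_obs = Y / (1 + k_d θ_c) = 0.337 / (1 + 0.0523 × 21.6) = 0.337 / 2.130 = 0.1582.
Mass of bCOD removed per day: Q(S₀ − S) = 2560 × 1557 g/m³ = 3986 kg/d.
Net biomass production P_X = Y_obs × Q·(S₀ − S) = 0.1582 × 3986 = 630.8 kg VSS/d.

P_X ≈ 631 kg VSS/d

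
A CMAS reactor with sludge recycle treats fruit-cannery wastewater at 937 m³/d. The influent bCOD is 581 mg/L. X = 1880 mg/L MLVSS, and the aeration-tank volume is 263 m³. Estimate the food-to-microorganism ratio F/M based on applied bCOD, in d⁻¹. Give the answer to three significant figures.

Food-to-microorganism ratio F/M = Q S₀ / (V X) = 937 × 581 / (263.0 × 1880) = 1.101 d⁻¹.

F/M ≈ 1.10 d⁻¹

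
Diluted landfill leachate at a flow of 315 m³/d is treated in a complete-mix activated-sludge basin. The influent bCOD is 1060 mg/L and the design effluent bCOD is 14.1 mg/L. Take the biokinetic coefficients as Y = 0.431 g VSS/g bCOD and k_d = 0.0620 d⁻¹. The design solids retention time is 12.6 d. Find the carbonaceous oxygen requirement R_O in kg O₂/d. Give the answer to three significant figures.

R_O ≈ 216 kg O₂/d

Y_obs = Y / (1 + k_d θ_c) = 0.431 / (1 + 0.0620 × 12.6) = 0.431 / 1.781 = 0.2420.
Substrate removed = Q·(S₀ − S) = 315 m³/d × (1060 − 14.1) g/m³ = 3.29×10^5 g/d = 329.5 kg/d.
Net sludge production P_X = 0.2420 × 329.5 = 79.72 kg VSS/d.
R_O = Q·ΔS − 1.42 P_X = 329.5 − 113.2 = 216.3 kg O₂/d.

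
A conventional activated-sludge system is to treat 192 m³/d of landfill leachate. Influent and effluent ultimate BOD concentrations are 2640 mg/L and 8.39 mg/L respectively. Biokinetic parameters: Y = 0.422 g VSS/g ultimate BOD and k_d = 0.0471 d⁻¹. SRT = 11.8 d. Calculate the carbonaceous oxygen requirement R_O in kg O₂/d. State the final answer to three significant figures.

R_O ≈ 311 kg O₂/d

Observed yield with endogenous decay: Y_obs = Y / (1 + k_d·θ_c) = 0.422 / (1 + 0.0471 × 11.8) = 0.422 / 1.556 = 0.2712 g VSS/g ultimate BOD.
Mass of ultimate BOD removed per day: Q(S₀ − S) = 192 × 2632 g/m³ = 505.3 kg/d.
Net sludge production P_X = 0.2712 × 505.3 = 137.1 kg VSS/d.
R_O = Q·ΔS − 1.42 P_X = 505.3 − 194.6 = 310.7 kg O₂/d.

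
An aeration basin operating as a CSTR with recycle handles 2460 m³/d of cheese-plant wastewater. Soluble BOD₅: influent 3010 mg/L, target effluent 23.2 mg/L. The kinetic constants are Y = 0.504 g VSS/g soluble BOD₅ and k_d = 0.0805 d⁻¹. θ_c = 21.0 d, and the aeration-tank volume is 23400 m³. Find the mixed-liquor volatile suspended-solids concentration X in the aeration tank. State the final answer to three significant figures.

X ≈ 1240 mg/L

X = Y·Q·ΔS·θ_c / [V·(1 + k_d θ_c)] = 0.504 × 2460 × (3010 − 23.2) × 21.0 / [23400 × (1 + 0.0805 × 21.0)] = 1235 mg/L.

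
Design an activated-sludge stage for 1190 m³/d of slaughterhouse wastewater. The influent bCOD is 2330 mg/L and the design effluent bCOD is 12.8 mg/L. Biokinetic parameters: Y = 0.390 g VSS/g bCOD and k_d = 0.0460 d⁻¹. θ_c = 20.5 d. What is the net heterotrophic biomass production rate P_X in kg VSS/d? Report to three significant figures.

P_X ≈ 553 kg VSS/d

Y_obs = Y / (1 + k_d θ_c) = 0.390 / (1 + 0.0460 × 20.5) = 0.390 / 1.943 = 0.2007.
Q·(S₀ − S) = 1190 × (2330 − 12.8) × 10⁻³ = 2757 kg/d removed.
Net biomass production P_X = Y_obs × Q·(S₀ − S) = 0.2007 × 2757 = 553.5 kg VSS/d.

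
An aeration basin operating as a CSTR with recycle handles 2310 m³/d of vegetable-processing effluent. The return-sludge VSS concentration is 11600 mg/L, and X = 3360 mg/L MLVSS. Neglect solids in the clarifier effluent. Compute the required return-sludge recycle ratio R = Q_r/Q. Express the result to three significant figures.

R ≈ 0.408

Solids balance on the clarifier gives (1+R)X = R·X_r, so R = X/(X_r − X) = 3360 / (11600 − 3360) = 0.4078.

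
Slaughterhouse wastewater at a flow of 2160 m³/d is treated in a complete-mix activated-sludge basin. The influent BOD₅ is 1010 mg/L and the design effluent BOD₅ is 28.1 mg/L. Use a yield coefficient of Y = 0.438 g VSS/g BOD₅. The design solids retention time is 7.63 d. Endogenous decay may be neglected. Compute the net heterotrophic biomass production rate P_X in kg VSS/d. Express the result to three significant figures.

With endogenous decay neglected, the observed yield equals the true yield: Y_obs = Y = 0.438 g VSS/g BOD₅.
Substrate removed = Q·(S₀ − S) = 2160 m³/d × (1010 − 28.1) g/m³ = 2.12×10^6 g/d = 2121 kg/d.
Biomass produced: P_X = Y_obs·Q·ΔS = 0.4380 × 2121 ≈ 929.0 kg VSS/d.

P_X ≈ 929 kg VSS/d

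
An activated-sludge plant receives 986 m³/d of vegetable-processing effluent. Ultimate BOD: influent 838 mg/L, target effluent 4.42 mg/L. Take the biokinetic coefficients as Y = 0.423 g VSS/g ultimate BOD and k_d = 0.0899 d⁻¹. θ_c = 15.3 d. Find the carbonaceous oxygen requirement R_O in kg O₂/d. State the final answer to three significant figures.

Correct the yield for decay: Y_obs = Y/(1 + k_d θ_c) = 0.423 / (1 + 0.0899 × 15.3) = 0.423 / 2.375 = 0.1781.
Substrate removed = Q·(S₀ − S) = 986 m³/d × (838 − 4.42) g/m³ = 8.22×10^5 g/d = 821.9 kg/d.
Biomass synthesised: P_X = Y_obs × 821.9 = 146.4 kg VSS/d.
Carbonaceous O₂ demand = substrate oxidised − cell-mass equivalent = 821.9 − 1.42 × 146.4 = 614.1 kg O₂/d.

R_O ≈ 614 kg O₂/d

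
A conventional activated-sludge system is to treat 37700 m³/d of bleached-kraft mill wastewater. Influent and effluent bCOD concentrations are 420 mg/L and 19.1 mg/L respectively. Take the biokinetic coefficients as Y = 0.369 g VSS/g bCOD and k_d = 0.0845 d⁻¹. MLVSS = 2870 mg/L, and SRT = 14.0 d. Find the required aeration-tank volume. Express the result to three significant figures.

Rearranging the biomass balance for a CMAS with decay, V = Y·Q·ΔS·θ_c / [X·(1+k_d θ_c)] = 0.369 × 37700 × (420 − 19.1) × 14.0 / [2870 × (1 + 0.0845 × 14.0)] = 7.81×10^7 / 6265 = 12462 m³.

V ≈ 12500 m³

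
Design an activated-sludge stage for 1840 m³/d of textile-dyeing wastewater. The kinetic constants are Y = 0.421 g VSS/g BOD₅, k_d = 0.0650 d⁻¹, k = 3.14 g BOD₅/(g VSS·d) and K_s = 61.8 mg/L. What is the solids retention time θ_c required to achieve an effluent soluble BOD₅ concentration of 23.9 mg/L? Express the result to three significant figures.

At the target effluent, Y k S/(K_s+S) = 0.421×3.14×23.9/85.70 = 0.3687 d⁻¹.
Then 1/θ_c = μ − k_d = 0.3687 − 0.0650 = 0.3037 d⁻¹, giving θ_c = 3.293 d.

θ_c ≈ 3.29 d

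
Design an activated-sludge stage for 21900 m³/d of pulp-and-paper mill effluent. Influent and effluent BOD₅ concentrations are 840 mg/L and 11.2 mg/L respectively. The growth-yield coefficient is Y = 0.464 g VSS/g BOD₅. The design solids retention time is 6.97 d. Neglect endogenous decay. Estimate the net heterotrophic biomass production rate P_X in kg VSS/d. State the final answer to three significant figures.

With endogenous decay neglected, the observed yield equals the true yield: Y_obs = Y = 0.464 g VSS/g BOD₅.
Substrate removed = Q·(S₀ − S) = 21900 m³/d × (840 − 11.2) g/m³ = 1.82×10^7 g/d = 18151 kg/d.
So the net sludge growth is P_X = 0.4640 × 18151 = 8422 kg VSS/d.

P_X ≈ 8420 kg VSS/d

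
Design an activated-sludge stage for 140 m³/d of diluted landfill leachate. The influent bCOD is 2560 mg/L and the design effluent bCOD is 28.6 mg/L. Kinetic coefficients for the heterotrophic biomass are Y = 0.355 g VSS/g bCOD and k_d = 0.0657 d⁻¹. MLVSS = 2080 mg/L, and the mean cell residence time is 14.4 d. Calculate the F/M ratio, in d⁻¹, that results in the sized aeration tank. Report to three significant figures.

Rearranging the biomass balance for a CMAS with decay, V = Y·Q·ΔS·θ_c / [X·(1+k_d θ_c)] = 0.355 × 140 × (2560 − 28.6) × 14.4 / [2080 × (1 + 0.0657 × 14.4)] = 1.81×10^6 / 4048 = 447.6 m³.
F/M = Q·S₀ / (V·X) = 140 × 2560 / (447.6 × 2080) = 0.3850 g bCOD·(g VSS·d)⁻¹.

F/M ≈ 0.385 d⁻¹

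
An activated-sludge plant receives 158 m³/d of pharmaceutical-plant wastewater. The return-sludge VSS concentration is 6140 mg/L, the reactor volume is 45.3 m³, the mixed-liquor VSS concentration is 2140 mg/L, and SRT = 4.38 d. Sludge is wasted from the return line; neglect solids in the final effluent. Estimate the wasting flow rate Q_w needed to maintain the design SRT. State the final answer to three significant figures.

Wasting from the return line (neglecting effluent solids): Q_w = V·X / (θ_c·X_r) = 45.30 × 2140 / (4.38 × 6140) = 3.605 m³/d.

Q_w ≈ 3.60 m³/d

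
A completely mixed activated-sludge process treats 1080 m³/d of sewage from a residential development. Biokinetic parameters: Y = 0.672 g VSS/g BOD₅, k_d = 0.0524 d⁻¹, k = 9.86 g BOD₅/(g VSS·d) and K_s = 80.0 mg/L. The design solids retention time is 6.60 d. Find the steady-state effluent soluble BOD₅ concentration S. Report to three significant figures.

Effluent substrate depends only on kinetics and SRT: S = K_s(1 + k_d θ_c) / [θ_c(Yk − k_d) − 1] = 80.0 × (1 + 0.0524 × 6.60) / [6.60 × (0.672 × 9.86 − 0.0524) − 1] = 107.7 / 42.39 = 2.540 mg/L.

S ≈ 2.54 mg/L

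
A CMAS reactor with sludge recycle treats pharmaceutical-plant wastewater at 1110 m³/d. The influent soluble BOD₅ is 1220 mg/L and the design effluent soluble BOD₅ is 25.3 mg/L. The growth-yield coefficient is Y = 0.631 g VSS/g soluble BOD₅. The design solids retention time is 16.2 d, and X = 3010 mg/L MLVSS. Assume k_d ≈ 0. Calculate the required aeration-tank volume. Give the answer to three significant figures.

V ≈ 4500 m³

With k_d = 0 the design equation reduces to V = Y Q (S₀−S) θ_c / X = 0.631 × 1110 × (1220 − 25.3) × 16.2 / 3010 = 4504 m³.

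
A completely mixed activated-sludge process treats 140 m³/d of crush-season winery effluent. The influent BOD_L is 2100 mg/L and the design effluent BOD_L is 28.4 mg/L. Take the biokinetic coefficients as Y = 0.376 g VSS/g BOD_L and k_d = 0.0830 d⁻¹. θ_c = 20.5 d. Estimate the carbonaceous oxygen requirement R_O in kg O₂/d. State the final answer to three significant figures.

R_O ≈ 233 kg O₂/d

The observed yield is Y_obs = Y/(1 + k_d·θ_c) = 0.376 / (1 + 0.0830 × 20.5) = 0.376 / 2.702 = 0.1392 g VSS per g BOD_L removed.
Substrate removed = Q·(S₀ − S) = 140 m³/d × (2100 − 28.4) g/m³ = 2.9×10^5 g/d = 290.0 kg/d.
Net sludge production P_X = 0.1392 × 290.0 = 40.37 kg VSS/d.
R_O = Q·ΔS − 1.42 P_X = 290.0 − 57.32 = 232.7 kg O₂/d.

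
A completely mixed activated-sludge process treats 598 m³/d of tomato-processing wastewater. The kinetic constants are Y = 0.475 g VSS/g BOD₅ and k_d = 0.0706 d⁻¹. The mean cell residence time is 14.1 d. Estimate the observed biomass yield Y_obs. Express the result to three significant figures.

Y_obs ≈ 0.238 g VSS/g BOD₅

Correct the yield for decay: Y_obs = Y/(1 + k_d θ_c) = 0.475 / (1 + 0.0706 × 14.1) = 0.475 / 1.995 = 0.2380.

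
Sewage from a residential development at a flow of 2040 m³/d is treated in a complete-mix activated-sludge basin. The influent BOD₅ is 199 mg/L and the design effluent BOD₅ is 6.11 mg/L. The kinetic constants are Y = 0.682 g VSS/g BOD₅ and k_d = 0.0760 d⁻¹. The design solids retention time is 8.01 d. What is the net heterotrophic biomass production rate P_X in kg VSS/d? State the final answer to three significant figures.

P_X ≈ 167 kg VSS/d

Correct the yield for decay: Y_obs = Y/(1 + k_d θ_c) = 0.682 / (1 + 0.0760 × 8.01) = 0.682 / 1.609 = 0.4239.
Substrate removed = Q·(S₀ − S) = 2040 m³/d × (199 − 6.11) g/m³ = 3.93×10^5 g/d = 393.5 kg/d.
So the net sludge growth is P_X = 0.4239 × 393.5 = 166.8 kg VSS/d.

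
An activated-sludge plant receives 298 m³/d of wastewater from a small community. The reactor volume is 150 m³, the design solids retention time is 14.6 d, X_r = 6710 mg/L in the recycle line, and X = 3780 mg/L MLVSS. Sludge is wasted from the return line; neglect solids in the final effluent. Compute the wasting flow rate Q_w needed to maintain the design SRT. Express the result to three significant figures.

θ_c = V·X/(Q_w·X_r) when wasting from the recycle, so Q_w = V·X/(θ_c·X_r) = 150.0 × 3780 / (14.6 × 6710) = 5.788 m³/d.

Q_w ≈ 5.79 m³/d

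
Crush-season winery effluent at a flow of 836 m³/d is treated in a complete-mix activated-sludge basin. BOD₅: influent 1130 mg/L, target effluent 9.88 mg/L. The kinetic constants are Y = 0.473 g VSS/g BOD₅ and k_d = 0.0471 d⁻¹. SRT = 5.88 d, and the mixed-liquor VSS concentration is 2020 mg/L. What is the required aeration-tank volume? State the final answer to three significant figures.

Steady-state biomass mass balance: V·X·(1 + k_d·θ_c) = Y·Q·(S₀ − S)·θ_c, so V = 0.473 × 836 × (1130 − 9.88) × 5.88 / [2020 × (1 + 0.0471 × 5.88)] = 2.6×10^6 / 2579 = 1010 m³.

V ≈ 1010 m³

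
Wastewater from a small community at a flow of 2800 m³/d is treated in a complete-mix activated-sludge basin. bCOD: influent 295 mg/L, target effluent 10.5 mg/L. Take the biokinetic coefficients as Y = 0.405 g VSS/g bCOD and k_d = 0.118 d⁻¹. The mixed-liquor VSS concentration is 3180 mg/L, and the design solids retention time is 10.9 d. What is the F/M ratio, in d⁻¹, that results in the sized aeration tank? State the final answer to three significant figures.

F/M ≈ 0.537 d⁻¹

Steady-state biomass mass balance: V·X·(1 + k_d·θ_c) = Y·Q·(S₀ − S)·θ_c, so V = 0.405 × 2800 × (295 − 10.5) × 10.9 / [3180 × (1 + 0.118 × 10.9)] = 3.52×10^6 / 7270 = 483.7 m³.
F/M = applied load / biomass = Q·S₀/(V·X) = 2800 × 295 / (483.7 × 3180) = 0.5370 d⁻¹.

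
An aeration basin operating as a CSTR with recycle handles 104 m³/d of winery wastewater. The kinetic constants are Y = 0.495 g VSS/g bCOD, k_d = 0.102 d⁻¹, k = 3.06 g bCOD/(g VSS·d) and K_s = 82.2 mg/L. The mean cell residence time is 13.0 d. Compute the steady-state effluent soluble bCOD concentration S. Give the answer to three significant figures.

Effluent substrate depends only on kinetics and SRT: S = K_s(1 + k_d θ_c) / [θ_c(Yk − k_d) − 1] = 82.2 × (1 + 0.102 × 13.0) / [13.0 × (0.495 × 3.06 − 0.102) − 1] = 191.2 / 17.37 = 11.01 mg/L.

S ≈ 11.0 mg/L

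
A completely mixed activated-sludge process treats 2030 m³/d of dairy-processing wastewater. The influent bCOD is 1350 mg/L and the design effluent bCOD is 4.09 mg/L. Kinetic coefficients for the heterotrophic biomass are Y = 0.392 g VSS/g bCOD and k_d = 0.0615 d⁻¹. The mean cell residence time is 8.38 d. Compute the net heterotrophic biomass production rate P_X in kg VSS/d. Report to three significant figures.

P_X ≈ 707 kg VSS/d

Y_obs = Y / (1 + k_d θ_c) = 0.392 / (1 + 0.0615 × 8.38) = 0.392 / 1.515 = 0.2587.
Q·(S₀ − S) = 2030 × (1350 − 4.09) × 10⁻³ = 2732 kg/d removed.
P_X = Y_obs · Q(S₀ − S) = 0.2587 × 2732 = 706.8 kg VSS/d.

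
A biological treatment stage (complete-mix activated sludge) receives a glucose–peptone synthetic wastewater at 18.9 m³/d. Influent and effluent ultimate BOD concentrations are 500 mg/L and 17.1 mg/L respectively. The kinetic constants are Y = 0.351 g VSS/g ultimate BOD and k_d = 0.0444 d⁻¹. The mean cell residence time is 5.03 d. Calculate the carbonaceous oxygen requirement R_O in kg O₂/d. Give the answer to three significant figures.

Y_obs = Y / (1 + k_d θ_c) = 0.351 / (1 + 0.0444 × 5.03) = 0.351 / 1.223 = 0.2869.
Mass of ultimate BOD removed per day: Q(S₀ − S) = 18.9 × 482.9 g/m³ = 9.127 kg/d.
P_X = Y_obs·Q·(S₀ − S) = 0.2869 × 9.127 = 2.619 kg VSS/d.
Carbonaceous O₂ demand = substrate oxidised − cell-mass equivalent = 9.127 − 1.42 × 2.619 = 5.408 kg O₂/d.

R_O ≈ 5.41 kg O₂/d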